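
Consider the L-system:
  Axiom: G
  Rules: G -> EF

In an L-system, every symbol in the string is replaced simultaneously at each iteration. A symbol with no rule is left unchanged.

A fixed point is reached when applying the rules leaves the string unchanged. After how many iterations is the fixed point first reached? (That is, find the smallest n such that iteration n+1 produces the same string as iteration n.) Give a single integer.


Answer: 1

Derivation:
Step 0: G
Step 1: EF
Step 2: EF  (unchanged — fixed point at step 1)


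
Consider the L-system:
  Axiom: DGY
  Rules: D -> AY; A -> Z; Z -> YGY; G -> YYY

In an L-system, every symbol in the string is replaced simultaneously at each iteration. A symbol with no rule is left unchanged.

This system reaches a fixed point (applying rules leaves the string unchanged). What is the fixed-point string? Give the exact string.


Answer: YYYYYYYYYY

Derivation:
Step 0: DGY
Step 1: AYYYYY
Step 2: ZYYYYY
Step 3: YGYYYYYY
Step 4: YYYYYYYYYY
Step 5: YYYYYYYYYY  (unchanged — fixed point at step 4)


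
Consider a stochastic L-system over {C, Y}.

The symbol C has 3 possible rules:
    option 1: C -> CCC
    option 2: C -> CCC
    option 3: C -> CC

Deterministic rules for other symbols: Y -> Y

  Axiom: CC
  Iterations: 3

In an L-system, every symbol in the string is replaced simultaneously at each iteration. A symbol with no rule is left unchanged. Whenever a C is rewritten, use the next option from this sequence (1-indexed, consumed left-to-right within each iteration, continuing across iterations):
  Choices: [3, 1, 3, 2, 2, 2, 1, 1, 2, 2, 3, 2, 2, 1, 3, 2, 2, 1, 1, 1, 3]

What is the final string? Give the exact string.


Step 0: CC
Step 1: CCCCC  (used choices [3, 1])
Step 2: CCCCCCCCCCCCCC  (used choices [3, 2, 2, 2, 1])
Step 3: CCCCCCCCCCCCCCCCCCCCCCCCCCCCCCCCCCCCCCC  (used choices [1, 2, 2, 3, 2, 2, 1, 3, 2, 2, 1, 1, 1, 3])

Answer: CCCCCCCCCCCCCCCCCCCCCCCCCCCCCCCCCCCCCCC


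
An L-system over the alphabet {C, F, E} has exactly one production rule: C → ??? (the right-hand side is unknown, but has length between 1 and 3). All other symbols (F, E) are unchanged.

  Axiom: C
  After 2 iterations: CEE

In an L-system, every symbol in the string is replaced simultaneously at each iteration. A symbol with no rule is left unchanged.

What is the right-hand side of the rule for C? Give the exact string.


Answer: CE

Derivation:
Trying C → CE:
  Step 0: C
  Step 1: CE
  Step 2: CEE
Matches the given result.


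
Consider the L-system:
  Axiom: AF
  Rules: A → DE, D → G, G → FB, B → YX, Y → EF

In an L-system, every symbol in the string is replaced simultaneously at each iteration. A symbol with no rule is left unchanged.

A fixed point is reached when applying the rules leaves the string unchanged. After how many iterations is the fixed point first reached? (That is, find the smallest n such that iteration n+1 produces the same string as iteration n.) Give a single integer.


Answer: 5

Derivation:
Step 0: AF
Step 1: DEF
Step 2: GEF
Step 3: FBEF
Step 4: FYXEF
Step 5: FEFXEF
Step 6: FEFXEF  (unchanged — fixed point at step 5)


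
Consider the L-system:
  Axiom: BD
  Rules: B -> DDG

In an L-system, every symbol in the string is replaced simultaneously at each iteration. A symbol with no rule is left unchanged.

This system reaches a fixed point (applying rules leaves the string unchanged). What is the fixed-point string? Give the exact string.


Answer: DDGD

Derivation:
Step 0: BD
Step 1: DDGD
Step 2: DDGD  (unchanged — fixed point at step 1)


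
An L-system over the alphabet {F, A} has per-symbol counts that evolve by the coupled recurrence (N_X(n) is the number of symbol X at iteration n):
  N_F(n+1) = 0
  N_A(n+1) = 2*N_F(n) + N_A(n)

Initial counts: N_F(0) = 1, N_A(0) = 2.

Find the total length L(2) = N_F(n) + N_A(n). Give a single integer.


Answer: 4

Derivation:
Step 0: N_F=1, N_A=2, L=3
Step 1: N_F=0, N_A=4, L=4
Step 2: N_F=0, N_A=4, L=4


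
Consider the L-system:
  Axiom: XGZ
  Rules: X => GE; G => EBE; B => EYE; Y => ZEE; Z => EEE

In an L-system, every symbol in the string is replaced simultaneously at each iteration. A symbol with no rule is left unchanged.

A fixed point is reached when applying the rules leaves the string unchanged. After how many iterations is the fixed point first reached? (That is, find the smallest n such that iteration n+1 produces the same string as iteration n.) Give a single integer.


Step 0: XGZ
Step 1: GEEBEEEE
Step 2: EBEEEEYEEEEE
Step 3: EEYEEEEEZEEEEEEE
Step 4: EEZEEEEEEEEEEEEEEEEE
Step 5: EEEEEEEEEEEEEEEEEEEEEE
Step 6: EEEEEEEEEEEEEEEEEEEEEE  (unchanged — fixed point at step 5)

Answer: 5


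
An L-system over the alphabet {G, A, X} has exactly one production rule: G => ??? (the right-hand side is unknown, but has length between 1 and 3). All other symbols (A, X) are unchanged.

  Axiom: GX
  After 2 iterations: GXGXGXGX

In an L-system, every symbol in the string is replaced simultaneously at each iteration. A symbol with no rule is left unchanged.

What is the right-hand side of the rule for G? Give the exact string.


Answer: GXG

Derivation:
Trying G => GXG:
  Step 0: GX
  Step 1: GXGX
  Step 2: GXGXGXGX
Matches the given result.


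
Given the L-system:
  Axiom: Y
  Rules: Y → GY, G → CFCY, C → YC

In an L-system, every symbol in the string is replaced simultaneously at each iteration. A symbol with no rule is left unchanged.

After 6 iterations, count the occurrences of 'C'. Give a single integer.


Answer: 40

Derivation:
Step 0: Y  (0 'C')
Step 1: GY  (0 'C')
Step 2: CFCYGY  (2 'C')
Step 3: YCFYCGYCFCYGY  (4 'C')
Step 4: GYYCFGYYCCFCYGYYCFYCGYCFCYGY  (8 'C')
Step 5: CFCYGYGYYCFCFCYGYGYYCYCFYCGYCFCYGYGYYCFGYYCCFCYGYYCFYCGYCFCYGY  (18 'C')
Step 6: YCFYCGYCFCYGYCFCYGYGYYCFYCFYCGYCFCYGYCFCYGYGYYCGYYCFGYYCCFCYGYYCFYCGYCFCYGYCFCYGYGYYCFCFCYGYGYYCYCFYCGYCFCYGYGYYCFGYYCCFCYGYYCFYCGYCFCYGY  (40 'C')


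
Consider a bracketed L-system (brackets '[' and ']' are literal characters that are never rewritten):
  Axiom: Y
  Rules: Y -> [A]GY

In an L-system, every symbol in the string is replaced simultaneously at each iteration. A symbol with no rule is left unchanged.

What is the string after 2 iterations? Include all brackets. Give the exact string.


Answer: [A]G[A]GY

Derivation:
Step 0: Y
Step 1: [A]GY
Step 2: [A]G[A]GY


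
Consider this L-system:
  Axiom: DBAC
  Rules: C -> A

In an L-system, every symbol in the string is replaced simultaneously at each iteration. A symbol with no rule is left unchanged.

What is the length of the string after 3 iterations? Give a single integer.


Step 0: length = 4
Step 1: length = 4
Step 2: length = 4
Step 3: length = 4

Answer: 4


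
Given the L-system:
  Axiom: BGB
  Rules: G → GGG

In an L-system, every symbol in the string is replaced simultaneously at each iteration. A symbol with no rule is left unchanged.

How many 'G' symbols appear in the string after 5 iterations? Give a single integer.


Step 0: BGB  (1 'G')
Step 1: BGGGB  (3 'G')
Step 2: BGGGGGGGGGB  (9 'G')
Step 3: BGGGGGGGGGGGGGGGGGGGGGGGGGGGB  (27 'G')
Step 4: BGGGGGGGGGGGGGGGGGGGGGGGGGGGGGGGGGGGGGGGGGGGGGGGGGGGGGGGGGGGGGGGGGGGGGGGGGGGGGGGGGB  (81 'G')
Step 5: BGGGGGGGGGGGGGGGGGGGGGGGGGGGGGGGGGGGGGGGGGGGGGGGGGGGGGGGGGGGGGGGGGGGGGGGGGGGGGGGGGGGGGGGGGGGGGGGGGGGGGGGGGGGGGGGGGGGGGGGGGGGGGGGGGGGGGGGGGGGGGGGGGGGGGGGGGGGGGGGGGGGGGGGGGGGGGGGGGGGGGGGGGGGGGGGGGGGGGGGGGGGGGGGGGGGGGGGGGGGGGGGGGGGGGGGGGGGGGGGGGGGB  (243 'G')

Answer: 243


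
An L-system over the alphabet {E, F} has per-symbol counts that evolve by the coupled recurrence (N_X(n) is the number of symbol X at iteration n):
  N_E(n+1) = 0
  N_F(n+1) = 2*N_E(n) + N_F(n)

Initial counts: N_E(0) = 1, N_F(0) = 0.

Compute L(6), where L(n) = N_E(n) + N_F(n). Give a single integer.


Answer: 2

Derivation:
Step 0: N_E=1, N_F=0, L=1
Step 1: N_E=0, N_F=2, L=2
Step 2: N_E=0, N_F=2, L=2
Step 3: N_E=0, N_F=2, L=2
Step 4: N_E=0, N_F=2, L=2
Step 5: N_E=0, N_F=2, L=2
Step 6: N_E=0, N_F=2, L=2


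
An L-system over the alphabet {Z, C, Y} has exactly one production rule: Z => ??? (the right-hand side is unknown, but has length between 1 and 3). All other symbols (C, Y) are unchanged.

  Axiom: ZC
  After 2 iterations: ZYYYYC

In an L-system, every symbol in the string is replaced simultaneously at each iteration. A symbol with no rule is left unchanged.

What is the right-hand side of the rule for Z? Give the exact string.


Trying Z => ZYY:
  Step 0: ZC
  Step 1: ZYYC
  Step 2: ZYYYYC
Matches the given result.

Answer: ZYY


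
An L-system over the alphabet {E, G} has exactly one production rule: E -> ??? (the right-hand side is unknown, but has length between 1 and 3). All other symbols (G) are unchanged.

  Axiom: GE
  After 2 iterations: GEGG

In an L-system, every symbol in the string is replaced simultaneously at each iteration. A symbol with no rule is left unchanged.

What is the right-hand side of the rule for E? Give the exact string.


Answer: EG

Derivation:
Trying E -> EG:
  Step 0: GE
  Step 1: GEG
  Step 2: GEGG
Matches the given result.


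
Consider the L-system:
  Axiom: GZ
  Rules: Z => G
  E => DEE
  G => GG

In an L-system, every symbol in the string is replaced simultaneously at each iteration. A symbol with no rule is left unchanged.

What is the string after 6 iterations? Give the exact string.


Step 0: GZ
Step 1: GGG
Step 2: GGGGGG
Step 3: GGGGGGGGGGGG
Step 4: GGGGGGGGGGGGGGGGGGGGGGGG
Step 5: GGGGGGGGGGGGGGGGGGGGGGGGGGGGGGGGGGGGGGGGGGGGGGGG
Step 6: GGGGGGGGGGGGGGGGGGGGGGGGGGGGGGGGGGGGGGGGGGGGGGGGGGGGGGGGGGGGGGGGGGGGGGGGGGGGGGGGGGGGGGGGGGGGGGGG

Answer: GGGGGGGGGGGGGGGGGGGGGGGGGGGGGGGGGGGGGGGGGGGGGGGGGGGGGGGGGGGGGGGGGGGGGGGGGGGGGGGGGGGGGGGGGGGGGGGG


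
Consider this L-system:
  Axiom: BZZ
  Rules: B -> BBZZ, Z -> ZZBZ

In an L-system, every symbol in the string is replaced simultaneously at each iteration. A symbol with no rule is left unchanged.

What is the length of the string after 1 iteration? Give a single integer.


Step 0: length = 3
Step 1: length = 12

Answer: 12


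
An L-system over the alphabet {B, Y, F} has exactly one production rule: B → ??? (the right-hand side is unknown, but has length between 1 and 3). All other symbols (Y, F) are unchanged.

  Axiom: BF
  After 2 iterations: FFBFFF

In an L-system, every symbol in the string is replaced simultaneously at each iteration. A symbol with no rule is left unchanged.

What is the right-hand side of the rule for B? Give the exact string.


Answer: FBF

Derivation:
Trying B → FBF:
  Step 0: BF
  Step 1: FBFF
  Step 2: FFBFFF
Matches the given result.


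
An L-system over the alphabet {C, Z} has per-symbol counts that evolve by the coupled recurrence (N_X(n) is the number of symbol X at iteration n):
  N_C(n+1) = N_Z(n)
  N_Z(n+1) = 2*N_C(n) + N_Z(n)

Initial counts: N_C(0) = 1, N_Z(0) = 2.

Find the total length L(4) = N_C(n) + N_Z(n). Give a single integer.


Step 0: N_C=1, N_Z=2, L=3
Step 1: N_C=2, N_Z=4, L=6
Step 2: N_C=4, N_Z=8, L=12
Step 3: N_C=8, N_Z=16, L=24
Step 4: N_C=16, N_Z=32, L=48

Answer: 48


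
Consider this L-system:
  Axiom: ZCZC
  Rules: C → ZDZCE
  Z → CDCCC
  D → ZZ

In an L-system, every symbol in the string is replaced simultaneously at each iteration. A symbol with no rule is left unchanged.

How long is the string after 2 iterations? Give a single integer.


Step 0: length = 4
Step 1: length = 20
Step 2: length = 80

Answer: 80


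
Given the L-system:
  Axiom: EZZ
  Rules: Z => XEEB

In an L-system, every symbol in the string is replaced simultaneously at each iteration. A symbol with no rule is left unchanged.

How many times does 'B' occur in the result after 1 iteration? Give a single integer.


Answer: 2

Derivation:
Step 0: EZZ  (0 'B')
Step 1: EXEEBXEEB  (2 'B')


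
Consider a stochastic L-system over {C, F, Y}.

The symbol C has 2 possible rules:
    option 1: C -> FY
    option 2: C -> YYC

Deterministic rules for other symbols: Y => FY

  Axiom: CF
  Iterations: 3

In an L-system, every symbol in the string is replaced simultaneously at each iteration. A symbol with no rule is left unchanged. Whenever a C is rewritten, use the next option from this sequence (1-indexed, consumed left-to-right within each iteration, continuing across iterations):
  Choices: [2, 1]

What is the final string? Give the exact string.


Answer: FFYFFYFFYF

Derivation:
Step 0: CF
Step 1: YYCF  (used choices [2])
Step 2: FYFYFYF  (used choices [1])
Step 3: FFYFFYFFYF  (used choices [])


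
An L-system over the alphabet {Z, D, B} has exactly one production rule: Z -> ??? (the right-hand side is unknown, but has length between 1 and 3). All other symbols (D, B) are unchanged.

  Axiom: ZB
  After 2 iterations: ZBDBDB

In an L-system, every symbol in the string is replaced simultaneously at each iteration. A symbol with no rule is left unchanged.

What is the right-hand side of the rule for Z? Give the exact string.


Trying Z -> ZBD:
  Step 0: ZB
  Step 1: ZBDB
  Step 2: ZBDBDB
Matches the given result.

Answer: ZBD


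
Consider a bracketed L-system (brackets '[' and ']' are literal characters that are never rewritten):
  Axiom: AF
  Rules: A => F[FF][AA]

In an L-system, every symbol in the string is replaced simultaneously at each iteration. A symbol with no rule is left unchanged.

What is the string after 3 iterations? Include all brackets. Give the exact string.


Answer: F[FF][F[FF][F[FF][AA]F[FF][AA]]F[FF][F[FF][AA]F[FF][AA]]]F

Derivation:
Step 0: AF
Step 1: F[FF][AA]F
Step 2: F[FF][F[FF][AA]F[FF][AA]]F
Step 3: F[FF][F[FF][F[FF][AA]F[FF][AA]]F[FF][F[FF][AA]F[FF][AA]]]F


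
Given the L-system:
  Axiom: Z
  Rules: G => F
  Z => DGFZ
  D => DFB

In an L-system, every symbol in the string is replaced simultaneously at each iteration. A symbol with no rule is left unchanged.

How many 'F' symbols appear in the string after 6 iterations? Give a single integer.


Answer: 26

Derivation:
Step 0: Z  (0 'F')
Step 1: DGFZ  (1 'F')
Step 2: DFBFFDGFZ  (4 'F')
Step 3: DFBFBFFDFBFFDGFZ  (8 'F')
Step 4: DFBFBFBFFDFBFBFFDFBFFDGFZ  (13 'F')
Step 5: DFBFBFBFBFFDFBFBFBFFDFBFBFFDFBFFDGFZ  (19 'F')
Step 6: DFBFBFBFBFBFFDFBFBFBFBFFDFBFBFBFFDFBFBFFDFBFFDGFZ  (26 'F')


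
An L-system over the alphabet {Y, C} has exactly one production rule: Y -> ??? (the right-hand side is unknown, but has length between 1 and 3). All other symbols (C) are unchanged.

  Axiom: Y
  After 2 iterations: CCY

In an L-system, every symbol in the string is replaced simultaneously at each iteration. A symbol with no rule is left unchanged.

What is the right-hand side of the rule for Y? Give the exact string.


Trying Y -> CY:
  Step 0: Y
  Step 1: CY
  Step 2: CCY
Matches the given result.

Answer: CY


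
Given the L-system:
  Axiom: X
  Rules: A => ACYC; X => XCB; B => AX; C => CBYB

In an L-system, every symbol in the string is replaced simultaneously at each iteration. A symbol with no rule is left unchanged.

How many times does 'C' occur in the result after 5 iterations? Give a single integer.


Step 0: X  (0 'C')
Step 1: XCB  (1 'C')
Step 2: XCBCBYBAX  (2 'C')
Step 3: XCBCBYBAXCBYBAXYAXACYCXCB  (6 'C')
Step 4: XCBCBYBAXCBYBAXYAXACYCXCBCBYBAXYAXACYCXCBYACYCXCBACYCCBYBYCBYBXCBCBYBAX  (19 'C')
Step 5: XCBCBYBAXCBYBAXYAXACYCXCBCBYBAXYAXACYCXCBYACYCXCBACYCCBYBYCBYBXCBCBYBAXCBYBAXYAXACYCXCBYACYCXCBACYCCBYBYCBYBXCBCBYBAXYACYCCBYBYCBYBXCBCBYBAXACYCCBYBYCBYBCBYBAXYAXYCBYBAXYAXXCBCBYBAXCBYBAXYAXACYCXCB  (50 'C')

Answer: 50


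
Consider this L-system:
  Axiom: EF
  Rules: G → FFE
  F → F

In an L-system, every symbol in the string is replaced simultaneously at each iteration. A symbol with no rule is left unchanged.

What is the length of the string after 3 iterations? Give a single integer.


Answer: 2

Derivation:
Step 0: length = 2
Step 1: length = 2
Step 2: length = 2
Step 3: length = 2


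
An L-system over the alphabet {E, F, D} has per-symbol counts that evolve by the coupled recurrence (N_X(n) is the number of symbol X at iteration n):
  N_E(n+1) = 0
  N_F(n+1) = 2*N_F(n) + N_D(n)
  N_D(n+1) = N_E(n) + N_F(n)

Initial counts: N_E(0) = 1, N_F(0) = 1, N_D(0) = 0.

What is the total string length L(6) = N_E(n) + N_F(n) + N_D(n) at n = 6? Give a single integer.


Step 0: N_E=1, N_F=1, N_D=0, L=2
Step 1: N_E=0, N_F=2, N_D=2, L=4
Step 2: N_E=0, N_F=6, N_D=2, L=8
Step 3: N_E=0, N_F=14, N_D=6, L=20
Step 4: N_E=0, N_F=34, N_D=14, L=48
Step 5: N_E=0, N_F=82, N_D=34, L=116
Step 6: N_E=0, N_F=198, N_D=82, L=280

Answer: 280


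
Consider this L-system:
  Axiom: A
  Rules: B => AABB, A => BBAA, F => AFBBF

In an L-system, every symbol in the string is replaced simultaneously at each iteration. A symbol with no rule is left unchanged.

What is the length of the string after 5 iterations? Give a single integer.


Answer: 1024

Derivation:
Step 0: length = 1
Step 1: length = 4
Step 2: length = 16
Step 3: length = 64
Step 4: length = 256
Step 5: length = 1024


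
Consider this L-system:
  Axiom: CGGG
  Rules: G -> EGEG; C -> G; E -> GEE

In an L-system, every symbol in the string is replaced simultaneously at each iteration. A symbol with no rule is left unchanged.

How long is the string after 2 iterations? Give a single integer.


Step 0: length = 4
Step 1: length = 13
Step 2: length = 46

Answer: 46


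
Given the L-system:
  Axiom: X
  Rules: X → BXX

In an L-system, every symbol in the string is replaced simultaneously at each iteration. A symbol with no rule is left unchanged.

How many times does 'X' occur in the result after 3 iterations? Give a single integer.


Step 0: X  (1 'X')
Step 1: BXX  (2 'X')
Step 2: BBXXBXX  (4 'X')
Step 3: BBBXXBXXBBXXBXX  (8 'X')

Answer: 8


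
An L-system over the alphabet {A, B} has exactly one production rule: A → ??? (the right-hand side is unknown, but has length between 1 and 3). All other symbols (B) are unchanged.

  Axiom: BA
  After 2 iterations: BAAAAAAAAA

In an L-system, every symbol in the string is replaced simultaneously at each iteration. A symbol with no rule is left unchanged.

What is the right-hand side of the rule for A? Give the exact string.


Trying A → AAA:
  Step 0: BA
  Step 1: BAAA
  Step 2: BAAAAAAAAA
Matches the given result.

Answer: AAA


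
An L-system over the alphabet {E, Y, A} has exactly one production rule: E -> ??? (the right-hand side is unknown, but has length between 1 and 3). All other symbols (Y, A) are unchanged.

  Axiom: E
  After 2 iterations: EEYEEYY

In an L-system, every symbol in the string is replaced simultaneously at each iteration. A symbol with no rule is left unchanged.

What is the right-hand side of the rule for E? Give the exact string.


Trying E -> EEY:
  Step 0: E
  Step 1: EEY
  Step 2: EEYEEYY
Matches the given result.

Answer: EEY


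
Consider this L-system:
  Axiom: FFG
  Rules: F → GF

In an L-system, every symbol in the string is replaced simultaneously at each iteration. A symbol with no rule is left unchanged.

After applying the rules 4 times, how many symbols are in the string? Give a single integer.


Answer: 11

Derivation:
Step 0: length = 3
Step 1: length = 5
Step 2: length = 7
Step 3: length = 9
Step 4: length = 11


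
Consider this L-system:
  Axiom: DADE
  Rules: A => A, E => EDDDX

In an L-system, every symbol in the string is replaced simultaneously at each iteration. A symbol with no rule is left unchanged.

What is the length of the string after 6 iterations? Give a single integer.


Answer: 28

Derivation:
Step 0: length = 4
Step 1: length = 8
Step 2: length = 12
Step 3: length = 16
Step 4: length = 20
Step 5: length = 24
Step 6: length = 28


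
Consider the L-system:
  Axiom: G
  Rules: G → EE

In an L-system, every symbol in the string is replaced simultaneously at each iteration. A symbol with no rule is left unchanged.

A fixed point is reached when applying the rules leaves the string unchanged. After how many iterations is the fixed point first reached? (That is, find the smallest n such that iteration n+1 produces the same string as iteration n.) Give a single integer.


Step 0: G
Step 1: EE
Step 2: EE  (unchanged — fixed point at step 1)

Answer: 1


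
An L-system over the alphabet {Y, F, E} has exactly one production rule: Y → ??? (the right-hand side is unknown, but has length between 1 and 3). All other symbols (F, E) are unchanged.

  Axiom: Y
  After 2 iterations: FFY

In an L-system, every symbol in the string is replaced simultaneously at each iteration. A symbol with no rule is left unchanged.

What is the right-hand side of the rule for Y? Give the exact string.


Answer: FY

Derivation:
Trying Y → FY:
  Step 0: Y
  Step 1: FY
  Step 2: FFY
Matches the given result.


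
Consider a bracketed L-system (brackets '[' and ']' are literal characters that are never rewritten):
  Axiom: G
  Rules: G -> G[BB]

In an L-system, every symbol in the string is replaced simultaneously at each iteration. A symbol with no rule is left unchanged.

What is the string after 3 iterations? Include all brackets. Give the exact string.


Answer: G[BB][BB][BB]

Derivation:
Step 0: G
Step 1: G[BB]
Step 2: G[BB][BB]
Step 3: G[BB][BB][BB]


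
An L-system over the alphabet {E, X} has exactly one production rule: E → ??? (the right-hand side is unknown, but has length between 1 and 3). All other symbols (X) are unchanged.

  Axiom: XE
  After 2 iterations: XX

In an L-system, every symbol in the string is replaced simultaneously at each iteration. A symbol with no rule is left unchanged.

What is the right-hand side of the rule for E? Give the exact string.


Answer: X

Derivation:
Trying E → X:
  Step 0: XE
  Step 1: XX
  Step 2: XX
Matches the given result.


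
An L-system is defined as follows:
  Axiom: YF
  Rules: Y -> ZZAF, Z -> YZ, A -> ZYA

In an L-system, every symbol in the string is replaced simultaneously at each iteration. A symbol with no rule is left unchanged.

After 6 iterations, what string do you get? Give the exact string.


Answer: YZYZZYAFZZAFYZYZYZZYAFZZAFYZZZAFYZYZYZZYAFYZZZAFZYAFZZAFYZZZAFYZYZZZAFZYAFYZYZZYAFZZAFYZYZYZZYAFZZAFYZYZYZZYAFZZAFYZZZAFYZYZYZZYAFYZZZAFZYAFZZAFYZZZAFYZYZZZAFZYAFYZYZZYAFZZAFYZZZAFYZZZAFYZYZZZAFZYAFYZYZZYAFZZAFYZYZYZZYAFZZAFYZYZYZZYAFZZAFYZZZAFYZYZYZZYAFYZZZAFZYAFYZYZZYAFZZAFYZZZAFYZZZAFYZYZZZAFZYAFZZAFYZYZYZZYAFYZZZAFZYAFF

Derivation:
Step 0: YF
Step 1: ZZAFF
Step 2: YZYZZYAFF
Step 3: ZZAFYZZZAFYZYZZZAFZYAFF
Step 4: YZYZZYAFZZAFYZYZYZZYAFZZAFYZZZAFYZYZYZZYAFYZZZAFZYAFF
Step 5: ZZAFYZZZAFYZYZZZAFZYAFYZYZZYAFZZAFYZZZAFYZZZAFYZYZZZAFZYAFYZYZZYAFZZAFYZYZYZZYAFZZAFYZZZAFYZZZAFYZYZZZAFZYAFZZAFYZYZYZZYAFYZZZAFZYAFF
Step 6: YZYZZYAFZZAFYZYZYZZYAFZZAFYZZZAFYZYZYZZYAFYZZZAFZYAFZZAFYZZZAFYZYZZZAFZYAFYZYZZYAFZZAFYZYZYZZYAFZZAFYZYZYZZYAFZZAFYZZZAFYZYZYZZYAFYZZZAFZYAFZZAFYZZZAFYZYZZZAFZYAFYZYZZYAFZZAFYZZZAFYZZZAFYZYZZZAFZYAFYZYZZYAFZZAFYZYZYZZYAFZZAFYZYZYZZYAFZZAFYZZZAFYZYZYZZYAFYZZZAFZYAFYZYZZYAFZZAFYZZZAFYZZZAFYZYZZZAFZYAFZZAFYZYZYZZYAFYZZZAFZYAFF


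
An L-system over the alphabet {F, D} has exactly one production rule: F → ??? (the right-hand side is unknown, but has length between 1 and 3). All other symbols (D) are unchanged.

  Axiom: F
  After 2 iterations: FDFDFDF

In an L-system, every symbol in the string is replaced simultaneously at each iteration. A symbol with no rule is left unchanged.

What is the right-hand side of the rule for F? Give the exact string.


Trying F → FDF:
  Step 0: F
  Step 1: FDF
  Step 2: FDFDFDF
Matches the given result.

Answer: FDF


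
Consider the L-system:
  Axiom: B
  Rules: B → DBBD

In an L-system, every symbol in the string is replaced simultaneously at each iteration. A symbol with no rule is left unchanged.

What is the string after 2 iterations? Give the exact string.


Answer: DDBBDDBBDD

Derivation:
Step 0: B
Step 1: DBBD
Step 2: DDBBDDBBDD


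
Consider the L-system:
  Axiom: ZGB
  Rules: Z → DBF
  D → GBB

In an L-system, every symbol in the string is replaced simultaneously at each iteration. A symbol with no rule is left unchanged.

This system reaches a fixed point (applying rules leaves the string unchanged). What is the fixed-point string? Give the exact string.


Answer: GBBBFGB

Derivation:
Step 0: ZGB
Step 1: DBFGB
Step 2: GBBBFGB
Step 3: GBBBFGB  (unchanged — fixed point at step 2)


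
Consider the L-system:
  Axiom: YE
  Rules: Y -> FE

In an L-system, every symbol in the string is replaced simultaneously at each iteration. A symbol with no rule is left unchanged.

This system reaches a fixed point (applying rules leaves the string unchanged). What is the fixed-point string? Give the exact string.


Answer: FEE

Derivation:
Step 0: YE
Step 1: FEE
Step 2: FEE  (unchanged — fixed point at step 1)


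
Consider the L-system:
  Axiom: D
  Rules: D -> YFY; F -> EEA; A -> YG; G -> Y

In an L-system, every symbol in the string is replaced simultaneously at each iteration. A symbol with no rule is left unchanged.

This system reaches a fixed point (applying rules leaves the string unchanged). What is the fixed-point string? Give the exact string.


Step 0: D
Step 1: YFY
Step 2: YEEAY
Step 3: YEEYGY
Step 4: YEEYYY
Step 5: YEEYYY  (unchanged — fixed point at step 4)

Answer: YEEYYY


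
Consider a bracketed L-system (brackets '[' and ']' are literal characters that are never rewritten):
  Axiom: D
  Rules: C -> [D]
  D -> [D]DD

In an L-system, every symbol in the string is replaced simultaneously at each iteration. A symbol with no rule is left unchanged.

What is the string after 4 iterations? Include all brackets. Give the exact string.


Answer: [[[[D]DD][D]DD[D]DD][[D]DD][D]DD[D]DD[[D]DD][D]DD[D]DD][[[D]DD][D]DD[D]DD][[D]DD][D]DD[D]DD[[D]DD][D]DD[D]DD[[[D]DD][D]DD[D]DD][[D]DD][D]DD[D]DD[[D]DD][D]DD[D]DD

Derivation:
Step 0: D
Step 1: [D]DD
Step 2: [[D]DD][D]DD[D]DD
Step 3: [[[D]DD][D]DD[D]DD][[D]DD][D]DD[D]DD[[D]DD][D]DD[D]DD
Step 4: [[[[D]DD][D]DD[D]DD][[D]DD][D]DD[D]DD[[D]DD][D]DD[D]DD][[[D]DD][D]DD[D]DD][[D]DD][D]DD[D]DD[[D]DD][D]DD[D]DD[[[D]DD][D]DD[D]DD][[D]DD][D]DD[D]DD[[D]DD][D]DD[D]DD


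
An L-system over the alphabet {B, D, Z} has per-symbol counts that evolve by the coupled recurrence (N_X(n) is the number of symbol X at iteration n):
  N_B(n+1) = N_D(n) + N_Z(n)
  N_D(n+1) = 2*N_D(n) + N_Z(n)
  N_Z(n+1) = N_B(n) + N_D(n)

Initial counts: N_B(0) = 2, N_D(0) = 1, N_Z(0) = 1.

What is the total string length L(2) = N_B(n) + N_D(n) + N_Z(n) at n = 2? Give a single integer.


Step 0: N_B=2, N_D=1, N_Z=1, L=4
Step 1: N_B=2, N_D=3, N_Z=3, L=8
Step 2: N_B=6, N_D=9, N_Z=5, L=20

Answer: 20


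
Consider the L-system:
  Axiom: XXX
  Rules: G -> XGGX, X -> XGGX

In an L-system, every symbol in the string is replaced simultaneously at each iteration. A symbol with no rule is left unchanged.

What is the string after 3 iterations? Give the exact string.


Answer: XGGXXGGXXGGXXGGXXGGXXGGXXGGXXGGXXGGXXGGXXGGXXGGXXGGXXGGXXGGXXGGXXGGXXGGXXGGXXGGXXGGXXGGXXGGXXGGXXGGXXGGXXGGXXGGXXGGXXGGXXGGXXGGXXGGXXGGXXGGXXGGXXGGXXGGXXGGXXGGXXGGXXGGXXGGXXGGXXGGXXGGXXGGXXGGX

Derivation:
Step 0: XXX
Step 1: XGGXXGGXXGGX
Step 2: XGGXXGGXXGGXXGGXXGGXXGGXXGGXXGGXXGGXXGGXXGGXXGGX
Step 3: XGGXXGGXXGGXXGGXXGGXXGGXXGGXXGGXXGGXXGGXXGGXXGGXXGGXXGGXXGGXXGGXXGGXXGGXXGGXXGGXXGGXXGGXXGGXXGGXXGGXXGGXXGGXXGGXXGGXXGGXXGGXXGGXXGGXXGGXXGGXXGGXXGGXXGGXXGGXXGGXXGGXXGGXXGGXXGGXXGGXXGGXXGGXXGGX


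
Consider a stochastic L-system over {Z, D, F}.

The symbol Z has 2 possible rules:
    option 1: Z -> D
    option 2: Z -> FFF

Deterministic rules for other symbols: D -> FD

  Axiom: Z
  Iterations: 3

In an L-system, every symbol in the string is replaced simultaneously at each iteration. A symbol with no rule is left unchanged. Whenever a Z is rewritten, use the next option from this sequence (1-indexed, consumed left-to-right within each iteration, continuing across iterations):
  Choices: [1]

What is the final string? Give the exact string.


Answer: FFD

Derivation:
Step 0: Z
Step 1: D  (used choices [1])
Step 2: FD  (used choices [])
Step 3: FFD  (used choices [])


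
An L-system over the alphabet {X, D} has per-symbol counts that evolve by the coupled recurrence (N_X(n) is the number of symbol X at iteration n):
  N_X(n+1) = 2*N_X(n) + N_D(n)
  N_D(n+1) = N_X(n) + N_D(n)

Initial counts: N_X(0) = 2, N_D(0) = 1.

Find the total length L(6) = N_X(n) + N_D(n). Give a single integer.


Step 0: N_X=2, N_D=1, L=3
Step 1: N_X=5, N_D=3, L=8
Step 2: N_X=13, N_D=8, L=21
Step 3: N_X=34, N_D=21, L=55
Step 4: N_X=89, N_D=55, L=144
Step 5: N_X=233, N_D=144, L=377
Step 6: N_X=610, N_D=377, L=987

Answer: 987


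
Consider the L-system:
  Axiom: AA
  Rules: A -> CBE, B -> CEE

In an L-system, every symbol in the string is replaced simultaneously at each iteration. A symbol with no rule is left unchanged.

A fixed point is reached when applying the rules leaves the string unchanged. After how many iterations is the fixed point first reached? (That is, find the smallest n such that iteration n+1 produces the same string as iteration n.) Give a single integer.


Answer: 2

Derivation:
Step 0: AA
Step 1: CBECBE
Step 2: CCEEECCEEE
Step 3: CCEEECCEEE  (unchanged — fixed point at step 2)


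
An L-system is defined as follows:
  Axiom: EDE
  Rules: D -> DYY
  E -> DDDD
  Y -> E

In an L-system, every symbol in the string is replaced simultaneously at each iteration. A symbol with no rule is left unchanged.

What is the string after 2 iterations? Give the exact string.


Step 0: EDE
Step 1: DDDDDYYDDDD
Step 2: DYYDYYDYYDYYDYYEEDYYDYYDYYDYY

Answer: DYYDYYDYYDYYDYYEEDYYDYYDYYDYY


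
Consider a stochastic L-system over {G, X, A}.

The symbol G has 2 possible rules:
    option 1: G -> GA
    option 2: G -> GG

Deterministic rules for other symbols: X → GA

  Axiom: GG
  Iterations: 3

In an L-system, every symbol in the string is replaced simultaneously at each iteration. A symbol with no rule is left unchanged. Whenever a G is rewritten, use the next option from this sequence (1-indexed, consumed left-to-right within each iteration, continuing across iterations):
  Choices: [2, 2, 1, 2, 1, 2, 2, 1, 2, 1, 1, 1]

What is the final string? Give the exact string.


Answer: GGAGAGGGAAGAGA

Derivation:
Step 0: GG
Step 1: GGGG  (used choices [2, 2])
Step 2: GAGGGAGG  (used choices [1, 2, 1, 2])
Step 3: GGAGAGGGAAGAGA  (used choices [2, 1, 2, 1, 1, 1])


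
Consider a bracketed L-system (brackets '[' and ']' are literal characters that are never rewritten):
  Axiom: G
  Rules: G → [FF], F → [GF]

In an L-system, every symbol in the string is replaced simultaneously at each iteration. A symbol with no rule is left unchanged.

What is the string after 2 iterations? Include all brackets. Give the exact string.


Answer: [[GF][GF]]

Derivation:
Step 0: G
Step 1: [FF]
Step 2: [[GF][GF]]


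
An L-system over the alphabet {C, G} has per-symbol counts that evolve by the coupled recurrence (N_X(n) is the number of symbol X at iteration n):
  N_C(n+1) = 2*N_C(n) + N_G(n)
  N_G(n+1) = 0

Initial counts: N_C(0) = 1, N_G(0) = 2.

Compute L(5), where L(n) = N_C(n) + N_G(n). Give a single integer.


Answer: 64

Derivation:
Step 0: N_C=1, N_G=2, L=3
Step 1: N_C=4, N_G=0, L=4
Step 2: N_C=8, N_G=0, L=8
Step 3: N_C=16, N_G=0, L=16
Step 4: N_C=32, N_G=0, L=32
Step 5: N_C=64, N_G=0, L=64


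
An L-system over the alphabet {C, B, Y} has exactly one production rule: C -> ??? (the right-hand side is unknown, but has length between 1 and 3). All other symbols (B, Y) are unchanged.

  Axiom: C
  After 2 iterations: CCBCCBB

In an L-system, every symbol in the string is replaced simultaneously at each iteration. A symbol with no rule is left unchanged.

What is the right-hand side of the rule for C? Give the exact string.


Trying C -> CCB:
  Step 0: C
  Step 1: CCB
  Step 2: CCBCCBB
Matches the given result.

Answer: CCB


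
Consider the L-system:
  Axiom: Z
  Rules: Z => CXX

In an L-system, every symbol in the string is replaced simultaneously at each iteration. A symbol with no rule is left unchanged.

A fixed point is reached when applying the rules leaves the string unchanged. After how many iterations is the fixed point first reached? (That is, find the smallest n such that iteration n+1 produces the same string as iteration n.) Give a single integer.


Answer: 1

Derivation:
Step 0: Z
Step 1: CXX
Step 2: CXX  (unchanged — fixed point at step 1)


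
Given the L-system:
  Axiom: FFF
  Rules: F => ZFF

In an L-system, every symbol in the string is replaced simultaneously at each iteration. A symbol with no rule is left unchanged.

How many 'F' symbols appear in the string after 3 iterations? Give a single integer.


Answer: 24

Derivation:
Step 0: FFF  (3 'F')
Step 1: ZFFZFFZFF  (6 'F')
Step 2: ZZFFZFFZZFFZFFZZFFZFF  (12 'F')
Step 3: ZZZFFZFFZZFFZFFZZZFFZFFZZFFZFFZZZFFZFFZZFFZFF  (24 'F')


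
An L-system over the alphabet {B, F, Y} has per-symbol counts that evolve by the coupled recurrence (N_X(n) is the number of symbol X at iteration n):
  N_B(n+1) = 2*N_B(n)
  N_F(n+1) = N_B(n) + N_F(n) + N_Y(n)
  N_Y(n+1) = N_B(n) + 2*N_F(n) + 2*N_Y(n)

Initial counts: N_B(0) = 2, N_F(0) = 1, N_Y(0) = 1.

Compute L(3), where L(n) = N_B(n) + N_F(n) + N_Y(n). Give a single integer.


Step 0: N_B=2, N_F=1, N_Y=1, L=4
Step 1: N_B=4, N_F=4, N_Y=6, L=14
Step 2: N_B=8, N_F=14, N_Y=24, L=46
Step 3: N_B=16, N_F=46, N_Y=84, L=146

Answer: 146


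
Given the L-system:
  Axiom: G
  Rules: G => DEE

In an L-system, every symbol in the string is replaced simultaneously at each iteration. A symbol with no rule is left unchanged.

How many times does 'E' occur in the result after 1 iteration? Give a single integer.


Answer: 2

Derivation:
Step 0: G  (0 'E')
Step 1: DEE  (2 'E')


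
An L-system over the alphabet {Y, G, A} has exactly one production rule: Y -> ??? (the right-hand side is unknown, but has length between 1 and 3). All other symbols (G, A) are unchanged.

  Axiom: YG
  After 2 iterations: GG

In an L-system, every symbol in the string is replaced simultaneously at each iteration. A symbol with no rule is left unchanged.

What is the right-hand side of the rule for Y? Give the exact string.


Trying Y -> G:
  Step 0: YG
  Step 1: GG
  Step 2: GG
Matches the given result.

Answer: G


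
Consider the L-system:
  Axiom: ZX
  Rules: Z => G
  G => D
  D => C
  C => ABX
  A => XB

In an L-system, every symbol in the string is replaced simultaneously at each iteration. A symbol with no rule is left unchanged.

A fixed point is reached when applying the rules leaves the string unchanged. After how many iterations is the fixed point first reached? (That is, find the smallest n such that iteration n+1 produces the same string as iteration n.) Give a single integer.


Answer: 5

Derivation:
Step 0: ZX
Step 1: GX
Step 2: DX
Step 3: CX
Step 4: ABXX
Step 5: XBBXX
Step 6: XBBXX  (unchanged — fixed point at step 5)


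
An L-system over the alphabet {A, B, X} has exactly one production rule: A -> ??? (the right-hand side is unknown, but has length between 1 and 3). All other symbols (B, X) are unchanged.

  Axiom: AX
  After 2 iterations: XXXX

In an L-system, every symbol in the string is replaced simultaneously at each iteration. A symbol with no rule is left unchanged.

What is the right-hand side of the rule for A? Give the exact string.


Answer: XXX

Derivation:
Trying A -> XXX:
  Step 0: AX
  Step 1: XXXX
  Step 2: XXXX
Matches the given result.


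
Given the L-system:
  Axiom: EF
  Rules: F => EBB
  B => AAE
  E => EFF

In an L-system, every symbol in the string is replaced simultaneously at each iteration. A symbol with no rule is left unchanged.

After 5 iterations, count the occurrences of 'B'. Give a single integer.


Answer: 56

Derivation:
Step 0: EF  (0 'B')
Step 1: EFFEBB  (2 'B')
Step 2: EFFEBBEBBEFFAAEAAE  (4 'B')
Step 3: EFFEBBEBBEFFAAEAAEEFFAAEAAEEFFEBBEBBAAEFFAAEFF  (8 'B')
Step 4: EFFEBBEBBEFFAAEAAEEFFAAEAAEEFFEBBEBBAAEFFAAEFFEFFEBBEBBAAEFFAAEFFEFFEBBEBBEFFAAEAAEEFFAAEAAEAAEFFEBBEBBAAEFFEBBEBB  (24 'B')
Step 5: EFFEBBEBBEFFAAEAAEEFFAAEAAEEFFEBBEBBAAEFFAAEFFEFFEBBEBBAAEFFAAEFFEFFEBBEBBEFFAAEAAEEFFAAEAAEAAEFFEBBEBBAAEFFEBBEBBEFFEBBEBBEFFAAEAAEEFFAAEAAEAAEFFEBBEBBAAEFFEBBEBBEFFEBBEBBEFFAAEAAEEFFAAEAAEEFFEBBEBBAAEFFAAEFFEFFEBBEBBAAEFFAAEFFAAEFFEBBEBBEFFAAEAAEEFFAAEAAEAAEFFEBBEBBEFFAAEAAEEFFAAEAAE  (56 'B')


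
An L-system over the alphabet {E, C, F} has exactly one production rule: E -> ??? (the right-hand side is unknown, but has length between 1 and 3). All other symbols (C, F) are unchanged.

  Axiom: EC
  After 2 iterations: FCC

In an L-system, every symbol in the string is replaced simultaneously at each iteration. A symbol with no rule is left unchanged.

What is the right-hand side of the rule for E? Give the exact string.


Trying E -> FC:
  Step 0: EC
  Step 1: FCC
  Step 2: FCC
Matches the given result.

Answer: FC


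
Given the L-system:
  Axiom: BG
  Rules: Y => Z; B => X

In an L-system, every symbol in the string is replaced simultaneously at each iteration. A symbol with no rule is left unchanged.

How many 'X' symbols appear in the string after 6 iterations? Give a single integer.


Answer: 1

Derivation:
Step 0: BG  (0 'X')
Step 1: XG  (1 'X')
Step 2: XG  (1 'X')
Step 3: XG  (1 'X')
Step 4: XG  (1 'X')
Step 5: XG  (1 'X')
Step 6: XG  (1 'X')


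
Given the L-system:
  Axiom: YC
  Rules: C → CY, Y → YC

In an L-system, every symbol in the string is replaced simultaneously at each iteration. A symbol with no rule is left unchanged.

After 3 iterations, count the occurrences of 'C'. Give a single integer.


Step 0: YC  (1 'C')
Step 1: YCCY  (2 'C')
Step 2: YCCYCYYC  (4 'C')
Step 3: YCCYCYYCCYYCYCCY  (8 'C')

Answer: 8


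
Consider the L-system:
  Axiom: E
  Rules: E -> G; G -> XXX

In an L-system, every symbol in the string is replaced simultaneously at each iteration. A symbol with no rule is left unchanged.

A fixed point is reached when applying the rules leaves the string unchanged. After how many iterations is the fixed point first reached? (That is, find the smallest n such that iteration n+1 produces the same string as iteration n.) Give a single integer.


Step 0: E
Step 1: G
Step 2: XXX
Step 3: XXX  (unchanged — fixed point at step 2)

Answer: 2


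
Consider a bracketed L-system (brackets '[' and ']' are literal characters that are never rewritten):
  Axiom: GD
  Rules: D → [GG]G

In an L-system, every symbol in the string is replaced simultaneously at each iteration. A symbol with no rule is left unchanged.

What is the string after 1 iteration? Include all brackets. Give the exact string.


Step 0: GD
Step 1: G[GG]G

Answer: G[GG]G


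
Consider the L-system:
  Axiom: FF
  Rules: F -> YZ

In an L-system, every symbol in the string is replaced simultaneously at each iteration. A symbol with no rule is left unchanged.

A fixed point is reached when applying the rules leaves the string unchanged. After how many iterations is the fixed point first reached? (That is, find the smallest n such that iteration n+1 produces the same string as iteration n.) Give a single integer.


Answer: 1

Derivation:
Step 0: FF
Step 1: YZYZ
Step 2: YZYZ  (unchanged — fixed point at step 1)


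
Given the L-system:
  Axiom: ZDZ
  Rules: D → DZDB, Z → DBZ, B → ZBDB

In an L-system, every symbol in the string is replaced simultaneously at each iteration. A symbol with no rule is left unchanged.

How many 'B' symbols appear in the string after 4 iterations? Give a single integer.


Step 0: ZDZ  (0 'B')
Step 1: DBZDZDBDBZ  (3 'B')
Step 2: DZDBZBDBDBZDZDBDBZDZDBZBDBDZDBZBDBDBZ  (13 'B')
Step 3: DZDBDBZDZDBZBDBDBZZBDBDZDBZBDBDZDBZBDBDBZDZDBDBZDZDBZBDBDZDBZBDBDBZDZDBDBZDZDBZBDBDBZZBDBDZDBZBDBDZDBDBZDZDBZBDBDBZZBDBDZDBZBDBDZDBZBDBDBZ  (50 'B')
Step 4: DZDBDBZDZDBZBDBDZDBZBDBDBZDZDBDBZDZDBZBDBDBZZBDBDZDBZBDBDZDBZBDBDBZDBZZBDBDZDBZBDBDZDBDBZDZDBZBDBDBZZBDBDZDBZBDBDZDBDBZDZDBZBDBDBZZBDBDZDBZBDBDZDBZBDBDBZDZDBDBZDZDBZBDBDZDBZBDBDBZDZDBDBZDZDBZBDBDBZZBDBDZDBZBDBDZDBDBZDZDBZBDBDBZZBDBDZDBZBDBDZDBZBDBDBZDZDBDBZDZDBZBDBDZDBZBDBDBZDZDBDBZDZDBZBDBDBZZBDBDZDBZBDBDZDBZBDBDBZDBZZBDBDZDBZBDBDZDBDBZDZDBZBDBDBZZBDBDZDBZBDBDZDBDBZDZDBZBDBDZDBZBDBDBZDZDBDBZDZDBZBDBDBZZBDBDZDBZBDBDZDBZBDBDBZDBZZBDBDZDBZBDBDZDBDBZDZDBZBDBDBZZBDBDZDBZBDBDZDBDBZDZDBZBDBDBZZBDBDZDBZBDBDZDBZBDBDBZ  (188 'B')

Answer: 188
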